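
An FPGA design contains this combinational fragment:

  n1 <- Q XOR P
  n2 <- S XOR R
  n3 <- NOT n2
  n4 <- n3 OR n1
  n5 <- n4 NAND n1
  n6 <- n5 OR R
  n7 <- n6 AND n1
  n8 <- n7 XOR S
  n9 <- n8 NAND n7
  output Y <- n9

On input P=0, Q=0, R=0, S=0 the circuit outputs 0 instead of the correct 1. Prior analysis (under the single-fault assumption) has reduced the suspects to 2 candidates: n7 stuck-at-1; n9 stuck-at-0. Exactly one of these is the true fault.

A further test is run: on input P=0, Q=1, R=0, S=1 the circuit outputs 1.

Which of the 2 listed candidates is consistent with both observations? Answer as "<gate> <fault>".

n7 stuck-at-1

Evaluate each candidate on input P=0, Q=1, R=0, S=1:
  n7 stuck-at-1: n1=1, n2=1, n3=0, n4=1, n5=0, n6=0, n7=1 [stuck-at-1], n8=0, n9=1 → 1 — matches
  n9 stuck-at-0: n1=1, n2=1, n3=0, n4=1, n5=0, n6=0, n7=0, n8=1, n9=0 [stuck-at-0] → 0 — eliminated
Only n7 stuck-at-1 reproduces the observed 1.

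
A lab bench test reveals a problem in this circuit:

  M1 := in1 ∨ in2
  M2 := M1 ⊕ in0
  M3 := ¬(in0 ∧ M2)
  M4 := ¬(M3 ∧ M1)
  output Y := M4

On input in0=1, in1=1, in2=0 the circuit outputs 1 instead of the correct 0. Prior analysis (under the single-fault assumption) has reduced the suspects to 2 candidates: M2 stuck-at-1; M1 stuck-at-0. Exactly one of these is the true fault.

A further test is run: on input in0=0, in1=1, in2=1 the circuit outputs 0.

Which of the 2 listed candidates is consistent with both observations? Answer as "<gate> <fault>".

M2 stuck-at-1

Evaluate each candidate on input in0=0, in1=1, in2=1:
  M2 stuck-at-1: M1=1, M2=1 [stuck-at-1], M3=1, M4=0 → 0 — matches
  M1 stuck-at-0: M1=0 [stuck-at-0], M2=0, M3=1, M4=1 → 1 — eliminated
Only M2 stuck-at-1 reproduces the observed 0.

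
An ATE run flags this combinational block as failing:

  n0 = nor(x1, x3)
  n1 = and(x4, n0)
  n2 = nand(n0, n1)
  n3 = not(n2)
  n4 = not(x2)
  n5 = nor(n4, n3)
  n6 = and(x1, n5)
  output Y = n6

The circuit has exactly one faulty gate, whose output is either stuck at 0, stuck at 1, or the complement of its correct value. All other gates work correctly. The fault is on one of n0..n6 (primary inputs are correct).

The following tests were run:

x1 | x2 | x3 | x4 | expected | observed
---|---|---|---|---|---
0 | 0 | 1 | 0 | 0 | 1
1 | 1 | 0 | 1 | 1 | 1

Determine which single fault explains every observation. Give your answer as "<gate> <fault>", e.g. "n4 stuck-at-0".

n6 stuck-at-1

Fault-free values for test 1 (x1=0, x2=0, x3=1, x4=0): n0=0, n1=0, n2=1, n3=0, n4=1, n5=0, n6=0, giving Y=0. Observed 1.
Test 1: faults giving observed 1 are {n6 stuck-at-1, n6 inverted output}.
Test 2 (x1=1, x2=1, x3=0, x4=1): fault-free n0=0, n1=0, n2=1, n3=0, n4=0, n5=1, n6=1 → 1; observed 1. Eliminates n6 inverted output.
Only n6 stuck-at-1 is consistent with every test.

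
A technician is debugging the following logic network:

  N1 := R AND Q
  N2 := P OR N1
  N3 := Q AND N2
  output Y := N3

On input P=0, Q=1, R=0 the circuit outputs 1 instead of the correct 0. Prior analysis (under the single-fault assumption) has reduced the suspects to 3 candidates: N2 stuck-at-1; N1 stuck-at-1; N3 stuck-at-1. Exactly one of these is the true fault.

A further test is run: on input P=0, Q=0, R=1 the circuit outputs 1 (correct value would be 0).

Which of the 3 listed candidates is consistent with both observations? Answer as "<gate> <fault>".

Evaluate each candidate on input P=0, Q=0, R=1:
  N2 stuck-at-1: N1=0, N2=1 [stuck-at-1], N3=0 → 0 — eliminated
  N1 stuck-at-1: N1=1 [stuck-at-1], N2=1, N3=0 → 0 — eliminated
  N3 stuck-at-1: N1=0, N2=0, N3=1 [stuck-at-1] → 1 — matches
Only N3 stuck-at-1 reproduces the observed 1.

N3 stuck-at-1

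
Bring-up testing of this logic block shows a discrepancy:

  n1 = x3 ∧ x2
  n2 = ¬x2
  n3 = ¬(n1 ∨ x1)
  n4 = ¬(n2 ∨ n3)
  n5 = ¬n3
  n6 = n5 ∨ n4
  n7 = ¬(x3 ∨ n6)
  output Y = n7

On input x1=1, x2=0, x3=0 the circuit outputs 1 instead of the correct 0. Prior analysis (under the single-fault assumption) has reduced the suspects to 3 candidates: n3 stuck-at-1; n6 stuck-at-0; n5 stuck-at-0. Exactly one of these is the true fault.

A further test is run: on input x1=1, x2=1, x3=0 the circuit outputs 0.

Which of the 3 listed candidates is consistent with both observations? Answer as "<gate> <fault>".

n5 stuck-at-0

Evaluate each candidate on input x1=1, x2=1, x3=0:
  n3 stuck-at-1: n1=0, n2=0, n3=1 [stuck-at-1], n4=0, n5=0, n6=0, n7=1 → 1 — eliminated
  n6 stuck-at-0: n1=0, n2=0, n3=0, n4=1, n5=1, n6=0 [stuck-at-0], n7=1 → 1 — eliminated
  n5 stuck-at-0: n1=0, n2=0, n3=0, n4=1, n5=0 [stuck-at-0], n6=1, n7=0 → 0 — matches
Only n5 stuck-at-0 reproduces the observed 0.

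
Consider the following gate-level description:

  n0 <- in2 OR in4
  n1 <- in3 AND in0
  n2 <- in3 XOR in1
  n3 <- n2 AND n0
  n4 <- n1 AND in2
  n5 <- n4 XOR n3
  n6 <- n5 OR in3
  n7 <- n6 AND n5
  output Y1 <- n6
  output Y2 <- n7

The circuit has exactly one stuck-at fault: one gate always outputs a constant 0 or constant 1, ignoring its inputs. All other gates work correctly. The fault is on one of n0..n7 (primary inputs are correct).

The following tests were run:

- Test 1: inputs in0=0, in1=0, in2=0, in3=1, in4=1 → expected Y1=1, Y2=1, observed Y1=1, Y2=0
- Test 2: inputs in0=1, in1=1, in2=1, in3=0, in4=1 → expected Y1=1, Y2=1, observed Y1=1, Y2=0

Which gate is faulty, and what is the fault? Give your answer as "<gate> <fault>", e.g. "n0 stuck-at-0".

Fault-free values for test 1 (in0=0, in1=0, in2=0, in3=1, in4=1): n0=1, n1=0, n2=1, n3=1, n4=0, n5=1, n6=1, n7=1, giving Y1=1, Y2=1. Observed Y1=1, Y2=0.
Test 1: faults giving observed Y1=1, Y2=0 are {n0 stuck-at-0, n2 stuck-at-0, n3 stuck-at-0, n4 stuck-at-1, n5 stuck-at-0, n7 stuck-at-0}.
Test 2 (in0=1, in1=1, in2=1, in3=0, in4=1): fault-free n0=1, n1=0, n2=1, n3=1, n4=0, n5=1, n6=1, n7=1 → Y1=1, Y2=1; observed Y1=1, Y2=0. Eliminates n0 stuck-at-0, n2 stuck-at-0, n3 stuck-at-0, n4 stuck-at-1, n5 stuck-at-0.
Only n7 stuck-at-0 is consistent with every test.

n7 stuck-at-0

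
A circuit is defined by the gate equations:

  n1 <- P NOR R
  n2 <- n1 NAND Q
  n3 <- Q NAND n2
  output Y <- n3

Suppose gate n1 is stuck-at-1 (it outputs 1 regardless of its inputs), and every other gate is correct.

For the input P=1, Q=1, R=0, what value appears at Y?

1

Propagate with n1 forced: n1=1 [stuck-at-1], n2=0, n3=1.
So Y = 1. (Without the fault it would be 0.)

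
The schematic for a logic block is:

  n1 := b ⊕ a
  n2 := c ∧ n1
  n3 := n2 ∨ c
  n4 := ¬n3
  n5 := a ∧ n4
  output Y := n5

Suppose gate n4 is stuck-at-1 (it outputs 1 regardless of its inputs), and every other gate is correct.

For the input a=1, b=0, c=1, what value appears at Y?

Propagate with n4 forced: n1=1, n2=1, n3=1, n4=1 [stuck-at-1], n5=1.
So Y = 1. (Without the fault it would be 0.)

1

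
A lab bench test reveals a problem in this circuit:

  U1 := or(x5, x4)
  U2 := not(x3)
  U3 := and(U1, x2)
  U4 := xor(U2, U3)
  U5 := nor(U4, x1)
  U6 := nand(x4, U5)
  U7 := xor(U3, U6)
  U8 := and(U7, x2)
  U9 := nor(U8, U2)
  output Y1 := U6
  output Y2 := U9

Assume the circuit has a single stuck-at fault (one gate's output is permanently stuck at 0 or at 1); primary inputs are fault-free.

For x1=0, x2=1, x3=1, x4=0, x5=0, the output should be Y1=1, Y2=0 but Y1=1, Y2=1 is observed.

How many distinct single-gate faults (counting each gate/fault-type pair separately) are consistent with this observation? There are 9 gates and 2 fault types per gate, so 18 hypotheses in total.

5

Fault-free: U1=0, U2=0, U3=0, U4=0, U5=1, U6=1, U7=1, U8=1, U9=0 → Y1=1, Y2=0. Observed Y1=1, Y2=1.
  U1: stuck-at-1 ✓; others ✗
  U2: none of the 2 fault types match ✗
  U3: stuck-at-1 ✓; others ✗
  U4: none of the 2 fault types match ✗
  U5: none of the 2 fault types match ✗
  U6: none of the 2 fault types match ✗
  U7: stuck-at-0 ✓; others ✗
  U8: stuck-at-0 ✓; others ✗
  U9: stuck-at-1 ✓; others ✗
Consistent faults: {U1 stuck-at-1, U3 stuck-at-1, U7 stuck-at-0, U8 stuck-at-0, U9 stuck-at-1} — 5 in all.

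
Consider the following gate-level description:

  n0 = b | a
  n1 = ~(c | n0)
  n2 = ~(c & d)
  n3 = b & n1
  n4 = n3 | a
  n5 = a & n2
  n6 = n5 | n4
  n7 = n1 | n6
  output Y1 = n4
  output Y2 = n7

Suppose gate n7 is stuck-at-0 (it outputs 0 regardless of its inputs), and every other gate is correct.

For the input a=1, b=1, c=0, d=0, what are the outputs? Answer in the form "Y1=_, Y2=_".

Propagate with n7 forced: n0=1, n1=0, n2=1, n3=0, n4=1, n5=1, n6=1, n7=0 [stuck-at-0].
So the outputs are Y1=1, Y2=0. (Without the fault they would be Y1=1, Y2=1.)

Y1=1, Y2=0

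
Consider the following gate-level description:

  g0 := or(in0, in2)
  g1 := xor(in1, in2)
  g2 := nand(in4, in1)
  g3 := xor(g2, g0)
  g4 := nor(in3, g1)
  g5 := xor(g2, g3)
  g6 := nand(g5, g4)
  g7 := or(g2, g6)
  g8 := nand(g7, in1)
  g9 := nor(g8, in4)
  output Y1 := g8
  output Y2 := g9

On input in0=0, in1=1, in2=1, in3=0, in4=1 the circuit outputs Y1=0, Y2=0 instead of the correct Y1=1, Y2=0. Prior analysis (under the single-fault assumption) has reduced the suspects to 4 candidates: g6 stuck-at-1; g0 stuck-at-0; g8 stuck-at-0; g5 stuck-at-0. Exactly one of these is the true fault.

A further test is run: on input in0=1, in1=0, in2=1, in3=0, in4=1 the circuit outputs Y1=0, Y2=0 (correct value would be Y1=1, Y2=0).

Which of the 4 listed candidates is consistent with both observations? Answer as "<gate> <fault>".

Evaluate each candidate on input in0=1, in1=0, in2=1, in3=0, in4=1:
  g6 stuck-at-1: g0=1, g1=1, g2=1, g3=0, g4=0, g5=1, g6=1 [stuck-at-1], g7=1, g8=1, g9=0 → Y1=1, Y2=0 — eliminated
  g0 stuck-at-0: g0=0 [stuck-at-0], g1=1, g2=1, g3=1, g4=0, g5=0, g6=1, g7=1, g8=1, g9=0 → Y1=1, Y2=0 — eliminated
  g8 stuck-at-0: g0=1, g1=1, g2=1, g3=0, g4=0, g5=1, g6=1, g7=1, g8=0 [stuck-at-0], g9=0 → Y1=0, Y2=0 — matches
  g5 stuck-at-0: g0=1, g1=1, g2=1, g3=0, g4=0, g5=0 [stuck-at-0], g6=1, g7=1, g8=1, g9=0 → Y1=1, Y2=0 — eliminated
Only g8 stuck-at-0 reproduces the observed Y1=0, Y2=0.

g8 stuck-at-0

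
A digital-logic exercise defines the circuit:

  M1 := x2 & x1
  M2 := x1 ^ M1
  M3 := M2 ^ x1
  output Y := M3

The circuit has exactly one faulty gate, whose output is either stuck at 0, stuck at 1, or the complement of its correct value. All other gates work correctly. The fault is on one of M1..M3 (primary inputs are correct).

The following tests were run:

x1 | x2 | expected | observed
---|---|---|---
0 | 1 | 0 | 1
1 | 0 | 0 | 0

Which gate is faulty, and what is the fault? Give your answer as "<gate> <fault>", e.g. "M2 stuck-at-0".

M2 stuck-at-1

Fault-free values for test 1 (x1=0, x2=1): M1=0, M2=0, M3=0, giving Y=0. Observed 1.
Test 1: faults giving observed 1 are {M1 stuck-at-1, M1 inverted output, M2 stuck-at-1, M2 inverted output, M3 stuck-at-1, M3 inverted output}.
Test 2 (x1=1, x2=0): fault-free M1=0, M2=1, M3=0 → 0; observed 0. Eliminates M1 stuck-at-1, M1 inverted output, M2 inverted output, M3 stuck-at-1, M3 inverted output.
Only M2 stuck-at-1 is consistent with every test.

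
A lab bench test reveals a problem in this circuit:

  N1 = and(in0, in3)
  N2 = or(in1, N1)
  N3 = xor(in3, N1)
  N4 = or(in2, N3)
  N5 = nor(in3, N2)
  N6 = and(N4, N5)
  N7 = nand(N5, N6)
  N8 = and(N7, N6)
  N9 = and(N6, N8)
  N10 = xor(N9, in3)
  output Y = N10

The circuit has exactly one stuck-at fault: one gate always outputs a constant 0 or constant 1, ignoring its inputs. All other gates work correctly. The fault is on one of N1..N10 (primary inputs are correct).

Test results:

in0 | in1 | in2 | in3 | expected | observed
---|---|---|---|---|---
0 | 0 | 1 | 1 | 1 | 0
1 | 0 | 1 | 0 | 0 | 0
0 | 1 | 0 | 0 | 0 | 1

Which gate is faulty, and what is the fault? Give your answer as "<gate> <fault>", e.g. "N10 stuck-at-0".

Fault-free values for test 1 (in0=0, in1=0, in2=1, in3=1): N1=0, N2=0, N3=1, N4=1, N5=0, N6=0, N7=1, N8=0, N9=0, N10=1, giving Y=1. Observed 0.
Test 1: faults giving observed 0 are {N6 stuck-at-1, N9 stuck-at-1, N10 stuck-at-0}.
Test 2 (in0=1, in1=0, in2=1, in3=0): fault-free N1=0, N2=0, N3=0, N4=1, N5=1, N6=1, N7=0, N8=0, N9=0, N10=0 → 0; observed 0. Eliminates N9 stuck-at-1.
Test 3 (in0=0, in1=1, in2=0, in3=0): fault-free N1=0, N2=1, N3=0, N4=0, N5=0, N6=0, N7=1, N8=0, N9=0, N10=0 → 0; observed 1. Eliminates N10 stuck-at-0.
Only N6 stuck-at-1 is consistent with every test.

N6 stuck-at-1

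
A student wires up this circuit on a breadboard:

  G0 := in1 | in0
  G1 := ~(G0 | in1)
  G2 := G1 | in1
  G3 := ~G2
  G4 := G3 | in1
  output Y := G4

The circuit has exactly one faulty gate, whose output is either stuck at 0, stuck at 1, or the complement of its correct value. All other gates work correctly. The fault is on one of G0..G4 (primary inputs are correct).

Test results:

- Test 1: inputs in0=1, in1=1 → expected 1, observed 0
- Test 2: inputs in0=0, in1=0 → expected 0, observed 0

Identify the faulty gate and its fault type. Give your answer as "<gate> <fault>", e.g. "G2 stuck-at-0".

Fault-free values for test 1 (in0=1, in1=1): G0=1, G1=0, G2=1, G3=0, G4=1, giving Y=1. Observed 0.
Test 1: faults giving observed 0 are {G4 stuck-at-0, G4 inverted output}.
Test 2 (in0=0, in1=0): fault-free G0=0, G1=1, G2=1, G3=0, G4=0 → 0; observed 0. Eliminates G4 inverted output.
Only G4 stuck-at-0 is consistent with every test.

G4 stuck-at-0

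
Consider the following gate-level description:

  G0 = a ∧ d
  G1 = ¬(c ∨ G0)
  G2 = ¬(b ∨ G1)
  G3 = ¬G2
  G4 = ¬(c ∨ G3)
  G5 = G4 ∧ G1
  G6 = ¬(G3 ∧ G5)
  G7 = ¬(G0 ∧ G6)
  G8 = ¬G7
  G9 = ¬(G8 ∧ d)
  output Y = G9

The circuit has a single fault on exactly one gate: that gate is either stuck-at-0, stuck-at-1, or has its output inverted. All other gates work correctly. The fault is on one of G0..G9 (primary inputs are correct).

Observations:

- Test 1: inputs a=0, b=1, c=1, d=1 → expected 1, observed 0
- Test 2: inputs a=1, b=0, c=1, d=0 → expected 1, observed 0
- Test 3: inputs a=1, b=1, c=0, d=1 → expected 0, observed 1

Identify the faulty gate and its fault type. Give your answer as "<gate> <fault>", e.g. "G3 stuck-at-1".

Fault-free values for test 1 (a=0, b=1, c=1, d=1): G0=0, G1=0, G2=0, G3=1, G4=0, G5=0, G6=1, G7=1, G8=0, G9=1, giving Y=1. Observed 0.
Test 1: faults giving observed 0 are {G0 stuck-at-1, G0 inverted output, G7 stuck-at-0, G7 inverted output, G8 stuck-at-1, G8 inverted output, G9 stuck-at-0, G9 inverted output}.
Test 2 (a=1, b=0, c=1, d=0): fault-free G0=0, G1=0, G2=1, G3=0, G4=0, G5=0, G6=1, G7=1, G8=0, G9=1 → 1; observed 0. Eliminates G0 stuck-at-1, G0 inverted output, G7 stuck-at-0, G7 inverted output, G8 stuck-at-1, G8 inverted output.
Test 3 (a=1, b=1, c=0, d=1): fault-free G0=1, G1=0, G2=0, G3=1, G4=0, G5=0, G6=1, G7=0, G8=1, G9=0 → 0; observed 1. Eliminates G9 stuck-at-0.
Only G9 inverted output is consistent with every test.

G9 inverted output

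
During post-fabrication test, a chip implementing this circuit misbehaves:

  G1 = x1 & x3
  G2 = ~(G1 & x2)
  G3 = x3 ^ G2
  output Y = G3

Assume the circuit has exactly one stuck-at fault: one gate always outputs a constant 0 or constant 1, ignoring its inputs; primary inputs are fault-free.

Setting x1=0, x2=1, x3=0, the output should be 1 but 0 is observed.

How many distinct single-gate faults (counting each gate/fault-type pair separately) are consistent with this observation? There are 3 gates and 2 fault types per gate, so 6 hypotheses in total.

3

Fault-free: G1=0, G2=1, G3=1 → 1. Observed 0.
  G1 stuck-at-0: output 1 ✗
  G1 stuck-at-1: output 0 ✓
  G2 stuck-at-0: output 0 ✓
  G2 stuck-at-1: output 1 ✗
  G3 stuck-at-0: output 0 ✓
  G3 stuck-at-1: output 1 ✗
Consistent faults: {G1 stuck-at-1, G2 stuck-at-0, G3 stuck-at-0} — 3 in all.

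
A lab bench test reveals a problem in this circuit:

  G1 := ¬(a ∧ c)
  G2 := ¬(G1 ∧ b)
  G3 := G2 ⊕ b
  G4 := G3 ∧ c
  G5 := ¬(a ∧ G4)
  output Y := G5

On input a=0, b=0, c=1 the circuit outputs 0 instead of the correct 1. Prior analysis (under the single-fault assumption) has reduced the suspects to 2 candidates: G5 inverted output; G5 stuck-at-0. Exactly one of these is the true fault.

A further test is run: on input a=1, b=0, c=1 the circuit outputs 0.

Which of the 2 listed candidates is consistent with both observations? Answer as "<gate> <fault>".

Evaluate each candidate on input a=1, b=0, c=1:
  G5 inverted output: G1=0, G2=1, G3=1, G4=1, G5=1 [inverted output] → 1 — eliminated
  G5 stuck-at-0: G1=0, G2=1, G3=1, G4=1, G5=0 [stuck-at-0] → 0 — matches
Only G5 stuck-at-0 reproduces the observed 0.

G5 stuck-at-0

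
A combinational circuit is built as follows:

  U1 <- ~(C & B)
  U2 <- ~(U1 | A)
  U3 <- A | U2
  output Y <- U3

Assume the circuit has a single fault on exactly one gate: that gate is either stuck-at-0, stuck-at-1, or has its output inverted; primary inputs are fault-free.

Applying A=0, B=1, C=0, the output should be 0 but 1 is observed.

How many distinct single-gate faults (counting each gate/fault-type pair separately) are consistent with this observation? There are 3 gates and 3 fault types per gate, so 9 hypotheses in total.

6

Fault-free: U1=1, U2=0, U3=0 → 0. Observed 1.
  U1 stuck-at-0: output 1 ✓
  U1 stuck-at-1: output 0 ✗
  U1 inverted output: output 1 ✓
  U2 stuck-at-0: output 0 ✗
  U2 stuck-at-1: output 1 ✓
  U2 inverted output: output 1 ✓
  U3 stuck-at-0: output 0 ✗
  U3 stuck-at-1: output 1 ✓
  U3 inverted output: output 1 ✓
Consistent faults: {U1 stuck-at-0, U1 inverted output, U2 stuck-at-1, U2 inverted output, U3 stuck-at-1, U3 inverted output} — 6 in all.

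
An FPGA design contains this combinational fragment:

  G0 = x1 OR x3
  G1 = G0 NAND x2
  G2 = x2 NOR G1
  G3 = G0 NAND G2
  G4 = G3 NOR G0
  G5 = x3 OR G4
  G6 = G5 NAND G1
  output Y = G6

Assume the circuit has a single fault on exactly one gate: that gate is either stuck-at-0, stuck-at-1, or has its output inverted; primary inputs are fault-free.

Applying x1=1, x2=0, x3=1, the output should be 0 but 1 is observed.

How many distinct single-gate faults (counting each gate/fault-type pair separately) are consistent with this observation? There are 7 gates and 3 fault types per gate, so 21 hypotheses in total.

6

Fault-free: G0=1, G1=1, G2=0, G3=1, G4=0, G5=1, G6=0 → 0. Observed 1.
  G0: none of the 3 fault types match ✗
  G1: stuck-at-0, inverted output ✓; others ✗
  G2: none of the 3 fault types match ✗
  G3: none of the 3 fault types match ✗
  G4: none of the 3 fault types match ✗
  G5: stuck-at-0, inverted output ✓; others ✗
  G6: stuck-at-1, inverted output ✓; others ✗
Consistent faults: {G1 stuck-at-0, G1 inverted output, G5 stuck-at-0, G5 inverted output, G6 stuck-at-1, G6 inverted output} — 6 in all.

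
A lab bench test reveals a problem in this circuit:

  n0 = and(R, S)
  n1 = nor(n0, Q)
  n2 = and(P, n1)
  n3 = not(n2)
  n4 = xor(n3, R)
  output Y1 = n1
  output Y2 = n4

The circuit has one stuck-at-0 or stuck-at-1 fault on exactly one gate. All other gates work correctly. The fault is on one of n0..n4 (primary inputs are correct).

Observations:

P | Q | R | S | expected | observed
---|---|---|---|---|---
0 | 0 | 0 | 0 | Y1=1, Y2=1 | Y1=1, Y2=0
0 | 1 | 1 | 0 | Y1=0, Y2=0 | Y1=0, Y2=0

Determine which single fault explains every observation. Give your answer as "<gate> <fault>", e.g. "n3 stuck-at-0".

Fault-free values for test 1 (P=0, Q=0, R=0, S=0): n0=0, n1=1, n2=0, n3=1, n4=1, giving Y1=1, Y2=1. Observed Y1=1, Y2=0.
Test 1: faults giving observed Y1=1, Y2=0 are {n2 stuck-at-1, n3 stuck-at-0, n4 stuck-at-0}.
Test 2 (P=0, Q=1, R=1, S=0): fault-free n0=0, n1=0, n2=0, n3=1, n4=0 → Y1=0, Y2=0; observed Y1=0, Y2=0. Eliminates n2 stuck-at-1, n3 stuck-at-0.
Only n4 stuck-at-0 is consistent with every test.

n4 stuck-at-0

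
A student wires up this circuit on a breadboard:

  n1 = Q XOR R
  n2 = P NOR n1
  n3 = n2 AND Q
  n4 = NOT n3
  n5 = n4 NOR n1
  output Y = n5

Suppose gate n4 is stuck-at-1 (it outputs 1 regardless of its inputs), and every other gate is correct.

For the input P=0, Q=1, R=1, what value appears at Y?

0

Propagate with n4 forced: n1=0, n2=1, n3=1, n4=1 [stuck-at-1], n5=0.
So Y = 0. (Without the fault it would be 1.)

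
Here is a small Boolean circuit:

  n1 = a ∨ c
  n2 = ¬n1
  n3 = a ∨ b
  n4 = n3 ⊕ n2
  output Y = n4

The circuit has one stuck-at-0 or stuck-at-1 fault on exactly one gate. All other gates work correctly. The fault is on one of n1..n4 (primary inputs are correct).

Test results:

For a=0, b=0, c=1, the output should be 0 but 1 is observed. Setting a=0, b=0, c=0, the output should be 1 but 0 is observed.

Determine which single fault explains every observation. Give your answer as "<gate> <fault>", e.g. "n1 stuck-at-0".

n3 stuck-at-1

Fault-free values for test 1 (a=0, b=0, c=1): n1=1, n2=0, n3=0, n4=0, giving Y=0. Observed 1.
Test 1: faults giving observed 1 are {n1 stuck-at-0, n2 stuck-at-1, n3 stuck-at-1, n4 stuck-at-1}.
Test 2 (a=0, b=0, c=0): fault-free n1=0, n2=1, n3=0, n4=1 → 1; observed 0. Eliminates n1 stuck-at-0, n2 stuck-at-1, n4 stuck-at-1.
Only n3 stuck-at-1 is consistent with every test.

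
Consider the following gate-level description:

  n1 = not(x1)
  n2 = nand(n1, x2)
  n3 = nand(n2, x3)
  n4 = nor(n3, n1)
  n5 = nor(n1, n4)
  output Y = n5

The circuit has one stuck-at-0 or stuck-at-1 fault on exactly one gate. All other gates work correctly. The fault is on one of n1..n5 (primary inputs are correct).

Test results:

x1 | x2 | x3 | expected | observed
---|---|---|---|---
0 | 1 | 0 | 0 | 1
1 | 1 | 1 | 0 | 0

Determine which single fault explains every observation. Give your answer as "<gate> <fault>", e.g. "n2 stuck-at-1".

n1 stuck-at-0

Fault-free values for test 1 (x1=0, x2=1, x3=0): n1=1, n2=0, n3=1, n4=0, n5=0, giving Y=0. Observed 1.
Test 1: faults giving observed 1 are {n1 stuck-at-0, n5 stuck-at-1}.
Test 2 (x1=1, x2=1, x3=1): fault-free n1=0, n2=1, n3=0, n4=1, n5=0 → 0; observed 0. Eliminates n5 stuck-at-1.
Only n1 stuck-at-0 is consistent with every test.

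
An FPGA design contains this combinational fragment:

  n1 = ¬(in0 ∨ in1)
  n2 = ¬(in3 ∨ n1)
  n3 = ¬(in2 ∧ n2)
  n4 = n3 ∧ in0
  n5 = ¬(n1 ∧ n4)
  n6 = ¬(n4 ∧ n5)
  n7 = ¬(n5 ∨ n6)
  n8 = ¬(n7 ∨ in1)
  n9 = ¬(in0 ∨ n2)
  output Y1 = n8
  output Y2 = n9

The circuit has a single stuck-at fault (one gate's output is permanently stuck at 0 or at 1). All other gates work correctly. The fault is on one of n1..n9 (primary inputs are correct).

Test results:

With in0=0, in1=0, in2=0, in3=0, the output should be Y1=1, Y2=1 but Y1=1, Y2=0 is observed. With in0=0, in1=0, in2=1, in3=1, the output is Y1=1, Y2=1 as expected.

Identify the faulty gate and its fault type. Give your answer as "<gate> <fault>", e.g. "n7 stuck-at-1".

Fault-free values for test 1 (in0=0, in1=0, in2=0, in3=0): n1=1, n2=0, n3=1, n4=0, n5=1, n6=1, n7=0, n8=1, n9=1, giving Y1=1, Y2=1. Observed Y1=1, Y2=0.
Test 1: faults giving observed Y1=1, Y2=0 are {n1 stuck-at-0, n2 stuck-at-1, n9 stuck-at-0}.
Test 2 (in0=0, in1=0, in2=1, in3=1): fault-free n1=1, n2=0, n3=1, n4=0, n5=1, n6=1, n7=0, n8=1, n9=1 → Y1=1, Y2=1; observed Y1=1, Y2=1. Eliminates n2 stuck-at-1, n9 stuck-at-0.
Only n1 stuck-at-0 is consistent with every test.

n1 stuck-at-0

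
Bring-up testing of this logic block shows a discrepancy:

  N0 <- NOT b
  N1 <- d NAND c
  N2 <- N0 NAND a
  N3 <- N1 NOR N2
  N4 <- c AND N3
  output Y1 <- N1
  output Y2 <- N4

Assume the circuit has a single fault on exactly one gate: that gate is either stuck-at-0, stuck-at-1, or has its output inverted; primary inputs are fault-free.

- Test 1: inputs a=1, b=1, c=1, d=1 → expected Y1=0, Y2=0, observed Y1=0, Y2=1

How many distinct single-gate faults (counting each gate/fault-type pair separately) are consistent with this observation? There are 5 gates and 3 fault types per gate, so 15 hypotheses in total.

8

Fault-free: N0=0, N1=0, N2=1, N3=0, N4=0 → Y1=0, Y2=0. Observed Y1=0, Y2=1.
  N0: stuck-at-1, inverted output ✓; others ✗
  N1: none of the 3 fault types match ✗
  N2: stuck-at-0, inverted output ✓; others ✗
  N3: stuck-at-1, inverted output ✓; others ✗
  N4: stuck-at-1, inverted output ✓; others ✗
Consistent faults: {N0 stuck-at-1, N0 inverted output, N2 stuck-at-0, N2 inverted output, N3 stuck-at-1, N3 inverted output, N4 stuck-at-1, N4 inverted output} — 8 in all.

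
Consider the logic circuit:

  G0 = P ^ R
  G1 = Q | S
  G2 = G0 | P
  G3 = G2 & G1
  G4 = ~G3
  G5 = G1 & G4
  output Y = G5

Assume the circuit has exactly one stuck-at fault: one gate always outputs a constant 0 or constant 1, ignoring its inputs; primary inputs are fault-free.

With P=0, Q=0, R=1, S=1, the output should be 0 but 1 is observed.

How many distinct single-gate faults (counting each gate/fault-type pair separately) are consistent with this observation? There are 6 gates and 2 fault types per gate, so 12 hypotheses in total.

5

Fault-free: G0=1, G1=1, G2=1, G3=1, G4=0, G5=0 → 0. Observed 1.
  G0 stuck-at-0: output 1 ✓
  G0 stuck-at-1: output 0 ✗
  G1 stuck-at-0: output 0 ✗
  G1 stuck-at-1: output 0 ✗
  G2 stuck-at-0: output 1 ✓
  G2 stuck-at-1: output 0 ✗
  G3 stuck-at-0: output 1 ✓
  G3 stuck-at-1: output 0 ✗
  G4 stuck-at-0: output 0 ✗
  G4 stuck-at-1: output 1 ✓
  G5 stuck-at-0: output 0 ✗
  G5 stuck-at-1: output 1 ✓
Consistent faults: {G0 stuck-at-0, G2 stuck-at-0, G3 stuck-at-0, G4 stuck-at-1, G5 stuck-at-1} — 5 in all.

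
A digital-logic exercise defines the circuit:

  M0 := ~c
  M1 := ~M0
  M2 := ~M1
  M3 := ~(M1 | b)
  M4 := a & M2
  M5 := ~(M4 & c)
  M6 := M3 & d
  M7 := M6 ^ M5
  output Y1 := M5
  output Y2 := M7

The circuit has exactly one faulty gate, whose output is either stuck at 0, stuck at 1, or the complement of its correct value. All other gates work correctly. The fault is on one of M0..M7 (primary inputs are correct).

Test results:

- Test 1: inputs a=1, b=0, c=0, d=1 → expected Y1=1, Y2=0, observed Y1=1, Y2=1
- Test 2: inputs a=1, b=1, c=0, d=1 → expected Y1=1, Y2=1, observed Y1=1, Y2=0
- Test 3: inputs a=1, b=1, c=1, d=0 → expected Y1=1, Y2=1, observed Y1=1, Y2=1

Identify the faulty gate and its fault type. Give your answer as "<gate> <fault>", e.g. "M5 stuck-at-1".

M3 inverted output

Fault-free values for test 1 (a=1, b=0, c=0, d=1): M0=1, M1=0, M2=1, M3=1, M4=1, M5=1, M6=1, M7=0, giving Y1=1, Y2=0. Observed Y1=1, Y2=1.
Test 1: faults giving observed Y1=1, Y2=1 are {M0 stuck-at-0, M0 inverted output, M1 stuck-at-1, M1 inverted output, M3 stuck-at-0, M3 inverted output, M6 stuck-at-0, M6 inverted output, M7 stuck-at-1, M7 inverted output}.
Test 2 (a=1, b=1, c=0, d=1): fault-free M0=1, M1=0, M2=1, M3=0, M4=1, M5=1, M6=0, M7=1 → Y1=1, Y2=1; observed Y1=1, Y2=0. Eliminates M0 stuck-at-0, M0 inverted output, M1 stuck-at-1, M1 inverted output, M3 stuck-at-0, M6 stuck-at-0, M7 stuck-at-1.
Test 3 (a=1, b=1, c=1, d=0): fault-free M0=0, M1=1, M2=0, M3=0, M4=0, M5=1, M6=0, M7=1 → Y1=1, Y2=1; observed Y1=1, Y2=1. Eliminates M6 inverted output, M7 inverted output.
Only M3 inverted output is consistent with every test.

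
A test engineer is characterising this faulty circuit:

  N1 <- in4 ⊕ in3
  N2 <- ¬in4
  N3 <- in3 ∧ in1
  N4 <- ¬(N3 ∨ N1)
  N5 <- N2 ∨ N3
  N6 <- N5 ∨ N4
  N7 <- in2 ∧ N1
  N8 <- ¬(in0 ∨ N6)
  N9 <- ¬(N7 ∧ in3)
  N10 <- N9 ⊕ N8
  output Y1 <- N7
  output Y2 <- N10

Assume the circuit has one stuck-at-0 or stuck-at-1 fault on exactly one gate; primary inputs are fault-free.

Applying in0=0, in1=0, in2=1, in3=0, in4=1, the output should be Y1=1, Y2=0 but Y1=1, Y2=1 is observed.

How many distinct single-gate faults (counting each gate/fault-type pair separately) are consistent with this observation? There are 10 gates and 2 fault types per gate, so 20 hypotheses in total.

Fault-free: N1=1, N2=0, N3=0, N4=0, N5=0, N6=0, N7=1, N8=1, N9=1, N10=0 → Y1=1, Y2=0. Observed Y1=1, Y2=1.
  N1: none of the 2 fault types match ✗
  N2: stuck-at-1 ✓; others ✗
  N3: stuck-at-1 ✓; others ✗
  N4: stuck-at-1 ✓; others ✗
  N5: stuck-at-1 ✓; others ✗
  N6: stuck-at-1 ✓; others ✗
  N7: none of the 2 fault types match ✗
  N8: stuck-at-0 ✓; others ✗
  N9: stuck-at-0 ✓; others ✗
  N10: stuck-at-1 ✓; others ✗
Consistent faults: {N2 stuck-at-1, N3 stuck-at-1, N4 stuck-at-1, N5 stuck-at-1, N6 stuck-at-1, N8 stuck-at-0, N9 stuck-at-0, N10 stuck-at-1} — 8 in all.

8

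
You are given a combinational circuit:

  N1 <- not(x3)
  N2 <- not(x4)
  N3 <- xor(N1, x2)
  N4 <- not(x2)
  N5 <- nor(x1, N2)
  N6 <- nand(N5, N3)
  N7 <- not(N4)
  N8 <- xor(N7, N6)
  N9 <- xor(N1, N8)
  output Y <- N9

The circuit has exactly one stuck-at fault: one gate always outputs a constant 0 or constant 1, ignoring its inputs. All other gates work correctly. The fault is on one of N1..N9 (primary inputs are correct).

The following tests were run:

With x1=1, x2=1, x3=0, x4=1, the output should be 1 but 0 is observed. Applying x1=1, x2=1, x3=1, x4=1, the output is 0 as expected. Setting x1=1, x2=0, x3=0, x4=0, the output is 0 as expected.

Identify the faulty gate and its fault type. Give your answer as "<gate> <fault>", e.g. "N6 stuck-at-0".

Fault-free values for test 1 (x1=1, x2=1, x3=0, x4=1): N1=1, N2=0, N3=0, N4=0, N5=0, N6=1, N7=1, N8=0, N9=1, giving Y=1. Observed 0.
Test 1: faults giving observed 0 are {N1 stuck-at-0, N4 stuck-at-1, N6 stuck-at-0, N7 stuck-at-0, N8 stuck-at-1, N9 stuck-at-0}.
Test 2 (x1=1, x2=1, x3=1, x4=1): fault-free N1=0, N2=0, N3=1, N4=0, N5=0, N6=1, N7=1, N8=0, N9=0 → 0; observed 0. Eliminates N4 stuck-at-1, N6 stuck-at-0, N7 stuck-at-0, N8 stuck-at-1.
Test 3 (x1=1, x2=0, x3=0, x4=0): fault-free N1=1, N2=1, N3=1, N4=1, N5=0, N6=1, N7=0, N8=1, N9=0 → 0; observed 0. Eliminates N1 stuck-at-0.
Only N9 stuck-at-0 is consistent with every test.

N9 stuck-at-0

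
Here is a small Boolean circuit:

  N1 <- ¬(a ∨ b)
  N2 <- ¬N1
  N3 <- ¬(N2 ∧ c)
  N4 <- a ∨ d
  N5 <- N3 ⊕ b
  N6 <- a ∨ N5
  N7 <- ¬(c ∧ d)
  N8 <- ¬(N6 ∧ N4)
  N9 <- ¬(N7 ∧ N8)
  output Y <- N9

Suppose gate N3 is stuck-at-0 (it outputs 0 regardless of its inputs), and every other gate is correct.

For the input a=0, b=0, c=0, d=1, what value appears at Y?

Propagate with N3 forced: N1=1, N2=0, N3=0 [stuck-at-0], N4=1, N5=0, N6=0, N7=1, N8=1, N9=0.
So Y = 0. (Without the fault it would be 1.)

0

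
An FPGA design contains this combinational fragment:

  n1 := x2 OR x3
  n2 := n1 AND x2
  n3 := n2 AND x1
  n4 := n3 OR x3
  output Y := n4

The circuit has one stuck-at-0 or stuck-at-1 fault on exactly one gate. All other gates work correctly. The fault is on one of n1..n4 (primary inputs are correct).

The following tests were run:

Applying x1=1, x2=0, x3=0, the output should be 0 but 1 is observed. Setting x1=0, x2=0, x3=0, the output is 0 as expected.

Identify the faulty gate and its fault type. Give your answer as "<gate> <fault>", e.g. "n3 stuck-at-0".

Fault-free values for test 1 (x1=1, x2=0, x3=0): n1=0, n2=0, n3=0, n4=0, giving Y=0. Observed 1.
Test 1: faults giving observed 1 are {n2 stuck-at-1, n3 stuck-at-1, n4 stuck-at-1}.
Test 2 (x1=0, x2=0, x3=0): fault-free n1=0, n2=0, n3=0, n4=0 → 0; observed 0. Eliminates n3 stuck-at-1, n4 stuck-at-1.
Only n2 stuck-at-1 is consistent with every test.

n2 stuck-at-1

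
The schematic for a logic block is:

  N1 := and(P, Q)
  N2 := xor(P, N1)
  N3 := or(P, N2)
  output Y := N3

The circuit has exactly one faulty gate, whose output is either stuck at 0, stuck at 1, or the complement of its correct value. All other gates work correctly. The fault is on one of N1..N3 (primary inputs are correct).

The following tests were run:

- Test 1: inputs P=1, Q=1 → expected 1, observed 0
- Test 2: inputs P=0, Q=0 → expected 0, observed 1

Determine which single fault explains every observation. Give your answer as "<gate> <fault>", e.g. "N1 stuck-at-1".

Fault-free values for test 1 (P=1, Q=1): N1=1, N2=0, N3=1, giving Y=1. Observed 0.
Test 1: faults giving observed 0 are {N3 stuck-at-0, N3 inverted output}.
Test 2 (P=0, Q=0): fault-free N1=0, N2=0, N3=0 → 0; observed 1. Eliminates N3 stuck-at-0.
Only N3 inverted output is consistent with every test.

N3 inverted output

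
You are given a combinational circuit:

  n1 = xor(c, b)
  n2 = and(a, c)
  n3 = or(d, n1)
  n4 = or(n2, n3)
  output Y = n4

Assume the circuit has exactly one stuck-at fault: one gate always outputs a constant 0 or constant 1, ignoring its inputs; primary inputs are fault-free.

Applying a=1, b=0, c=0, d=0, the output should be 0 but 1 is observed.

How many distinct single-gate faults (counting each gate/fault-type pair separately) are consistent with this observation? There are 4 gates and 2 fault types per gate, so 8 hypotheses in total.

4

Fault-free: n1=0, n2=0, n3=0, n4=0 → 0. Observed 1.
  n1 stuck-at-0: output 0 ✗
  n1 stuck-at-1: output 1 ✓
  n2 stuck-at-0: output 0 ✗
  n2 stuck-at-1: output 1 ✓
  n3 stuck-at-0: output 0 ✗
  n3 stuck-at-1: output 1 ✓
  n4 stuck-at-0: output 0 ✗
  n4 stuck-at-1: output 1 ✓
Consistent faults: {n1 stuck-at-1, n2 stuck-at-1, n3 stuck-at-1, n4 stuck-at-1} — 4 in all.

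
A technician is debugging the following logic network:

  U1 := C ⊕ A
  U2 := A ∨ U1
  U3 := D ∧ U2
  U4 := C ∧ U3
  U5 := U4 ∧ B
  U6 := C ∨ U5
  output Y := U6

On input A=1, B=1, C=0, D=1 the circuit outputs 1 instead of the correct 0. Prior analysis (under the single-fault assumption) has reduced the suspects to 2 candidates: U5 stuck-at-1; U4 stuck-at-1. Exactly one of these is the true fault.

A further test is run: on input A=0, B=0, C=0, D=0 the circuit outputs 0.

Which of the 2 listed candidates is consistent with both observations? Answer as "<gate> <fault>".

Evaluate each candidate on input A=0, B=0, C=0, D=0:
  U5 stuck-at-1: U1=0, U2=0, U3=0, U4=0, U5=1 [stuck-at-1], U6=1 → 1 — eliminated
  U4 stuck-at-1: U1=0, U2=0, U3=0, U4=1 [stuck-at-1], U5=0, U6=0 → 0 — matches
Only U4 stuck-at-1 reproduces the observed 0.

U4 stuck-at-1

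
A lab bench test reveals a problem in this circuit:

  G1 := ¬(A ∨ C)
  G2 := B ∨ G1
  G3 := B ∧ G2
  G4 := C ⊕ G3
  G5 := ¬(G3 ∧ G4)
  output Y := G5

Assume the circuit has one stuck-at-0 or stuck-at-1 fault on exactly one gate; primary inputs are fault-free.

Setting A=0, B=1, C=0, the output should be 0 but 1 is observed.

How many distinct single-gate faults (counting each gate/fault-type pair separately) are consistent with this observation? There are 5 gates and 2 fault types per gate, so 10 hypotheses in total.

Fault-free: G1=1, G2=1, G3=1, G4=1, G5=0 → 0. Observed 1.
  G1 stuck-at-0: output 0 ✗
  G1 stuck-at-1: output 0 ✗
  G2 stuck-at-0: output 1 ✓
  G2 stuck-at-1: output 0 ✗
  G3 stuck-at-0: output 1 ✓
  G3 stuck-at-1: output 0 ✗
  G4 stuck-at-0: output 1 ✓
  G4 stuck-at-1: output 0 ✗
  G5 stuck-at-0: output 0 ✗
  G5 stuck-at-1: output 1 ✓
Consistent faults: {G2 stuck-at-0, G3 stuck-at-0, G4 stuck-at-0, G5 stuck-at-1} — 4 in all.

4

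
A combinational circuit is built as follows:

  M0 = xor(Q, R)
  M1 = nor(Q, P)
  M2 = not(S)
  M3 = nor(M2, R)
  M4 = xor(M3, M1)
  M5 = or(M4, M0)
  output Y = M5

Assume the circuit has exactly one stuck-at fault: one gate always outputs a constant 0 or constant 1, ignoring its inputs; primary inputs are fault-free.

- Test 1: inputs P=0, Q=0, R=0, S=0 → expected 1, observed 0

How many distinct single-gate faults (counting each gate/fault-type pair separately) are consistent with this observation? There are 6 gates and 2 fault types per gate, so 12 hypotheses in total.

Fault-free: M0=0, M1=1, M2=1, M3=0, M4=1, M5=1 → 1. Observed 0.
  M0 stuck-at-0: output 1 ✗
  M0 stuck-at-1: output 1 ✗
  M1 stuck-at-0: output 0 ✓
  M1 stuck-at-1: output 1 ✗
  M2 stuck-at-0: output 0 ✓
  M2 stuck-at-1: output 1 ✗
  M3 stuck-at-0: output 1 ✗
  M3 stuck-at-1: output 0 ✓
  M4 stuck-at-0: output 0 ✓
  M4 stuck-at-1: output 1 ✗
  M5 stuck-at-0: output 0 ✓
  M5 stuck-at-1: output 1 ✗
Consistent faults: {M1 stuck-at-0, M2 stuck-at-0, M3 stuck-at-1, M4 stuck-at-0, M5 stuck-at-0} — 5 in all.

5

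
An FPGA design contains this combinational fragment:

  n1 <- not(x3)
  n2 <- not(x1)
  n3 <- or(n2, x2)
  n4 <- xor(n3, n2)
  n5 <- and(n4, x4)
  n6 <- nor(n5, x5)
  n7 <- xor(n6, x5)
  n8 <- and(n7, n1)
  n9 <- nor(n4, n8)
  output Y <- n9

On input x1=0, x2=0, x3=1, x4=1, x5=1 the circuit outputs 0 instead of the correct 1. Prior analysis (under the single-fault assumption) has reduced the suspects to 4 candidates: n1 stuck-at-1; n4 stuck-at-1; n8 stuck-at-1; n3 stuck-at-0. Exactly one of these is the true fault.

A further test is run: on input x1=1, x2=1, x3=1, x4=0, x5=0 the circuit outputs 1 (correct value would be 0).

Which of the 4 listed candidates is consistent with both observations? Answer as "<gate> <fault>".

Evaluate each candidate on input x1=1, x2=1, x3=1, x4=0, x5=0:
  n1 stuck-at-1: n1=1 [stuck-at-1], n2=0, n3=1, n4=1, n5=0, n6=1, n7=1, n8=1, n9=0 → 0 — eliminated
  n4 stuck-at-1: n1=0, n2=0, n3=1, n4=1 [stuck-at-1], n5=0, n6=1, n7=1, n8=0, n9=0 → 0 — eliminated
  n8 stuck-at-1: n1=0, n2=0, n3=1, n4=1, n5=0, n6=1, n7=1, n8=1 [stuck-at-1], n9=0 → 0 — eliminated
  n3 stuck-at-0: n1=0, n2=0, n3=0 [stuck-at-0], n4=0, n5=0, n6=1, n7=1, n8=0, n9=1 → 1 — matches
Only n3 stuck-at-0 reproduces the observed 1.

n3 stuck-at-0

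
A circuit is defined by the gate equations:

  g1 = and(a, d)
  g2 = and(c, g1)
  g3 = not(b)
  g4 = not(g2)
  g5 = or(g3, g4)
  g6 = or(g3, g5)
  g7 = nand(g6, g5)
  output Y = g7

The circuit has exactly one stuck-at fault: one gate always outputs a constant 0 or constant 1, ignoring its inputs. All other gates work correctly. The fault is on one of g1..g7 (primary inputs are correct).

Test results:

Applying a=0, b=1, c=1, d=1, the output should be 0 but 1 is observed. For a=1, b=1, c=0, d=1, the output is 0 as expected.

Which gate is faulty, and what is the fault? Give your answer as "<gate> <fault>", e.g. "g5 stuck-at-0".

g1 stuck-at-1

Fault-free values for test 1 (a=0, b=1, c=1, d=1): g1=0, g2=0, g3=0, g4=1, g5=1, g6=1, g7=0, giving Y=0. Observed 1.
Test 1: faults giving observed 1 are {g1 stuck-at-1, g2 stuck-at-1, g4 stuck-at-0, g5 stuck-at-0, g6 stuck-at-0, g7 stuck-at-1}.
Test 2 (a=1, b=1, c=0, d=1): fault-free g1=1, g2=0, g3=0, g4=1, g5=1, g6=1, g7=0 → 0; observed 0. Eliminates g2 stuck-at-1, g4 stuck-at-0, g5 stuck-at-0, g6 stuck-at-0, g7 stuck-at-1.
Only g1 stuck-at-1 is consistent with every test.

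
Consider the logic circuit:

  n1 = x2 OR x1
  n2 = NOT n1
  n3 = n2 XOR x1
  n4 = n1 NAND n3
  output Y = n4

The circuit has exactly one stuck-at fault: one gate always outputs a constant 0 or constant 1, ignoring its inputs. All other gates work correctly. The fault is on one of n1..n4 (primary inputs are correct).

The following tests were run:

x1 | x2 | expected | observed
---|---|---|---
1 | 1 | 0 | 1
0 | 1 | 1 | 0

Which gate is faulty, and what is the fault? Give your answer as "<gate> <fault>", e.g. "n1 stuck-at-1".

n2 stuck-at-1

Fault-free values for test 1 (x1=1, x2=1): n1=1, n2=0, n3=1, n4=0, giving Y=0. Observed 1.
Test 1: faults giving observed 1 are {n1 stuck-at-0, n2 stuck-at-1, n3 stuck-at-0, n4 stuck-at-1}.
Test 2 (x1=0, x2=1): fault-free n1=1, n2=0, n3=0, n4=1 → 1; observed 0. Eliminates n1 stuck-at-0, n3 stuck-at-0, n4 stuck-at-1.
Only n2 stuck-at-1 is consistent with every test.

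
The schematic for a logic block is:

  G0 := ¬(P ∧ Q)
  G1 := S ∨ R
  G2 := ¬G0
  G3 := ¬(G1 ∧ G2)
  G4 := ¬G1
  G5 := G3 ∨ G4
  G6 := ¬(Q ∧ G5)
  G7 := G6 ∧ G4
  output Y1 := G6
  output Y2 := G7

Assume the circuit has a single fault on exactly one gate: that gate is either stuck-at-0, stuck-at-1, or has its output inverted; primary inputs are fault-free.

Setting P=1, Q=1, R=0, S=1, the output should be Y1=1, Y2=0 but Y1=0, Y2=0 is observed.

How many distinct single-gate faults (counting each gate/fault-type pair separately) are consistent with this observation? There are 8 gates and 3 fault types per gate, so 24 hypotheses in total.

14

Fault-free: G0=0, G1=1, G2=1, G3=0, G4=0, G5=0, G6=1, G7=0 → Y1=1, Y2=0. Observed Y1=0, Y2=0.
  G0: stuck-at-1, inverted output ✓; others ✗
  G1: stuck-at-0, inverted output ✓; others ✗
  G2: stuck-at-0, inverted output ✓; others ✗
  G3: stuck-at-1, inverted output ✓; others ✗
  G4: stuck-at-1, inverted output ✓; others ✗
  G5: stuck-at-1, inverted output ✓; others ✗
  G6: stuck-at-0, inverted output ✓; others ✗
  G7: none of the 3 fault types match ✗
Consistent faults: {G0 stuck-at-1, G0 inverted output, G1 stuck-at-0, G1 inverted output, G2 stuck-at-0, G2 inverted output, G3 stuck-at-1, G3 inverted output, G4 stuck-at-1, G4 inverted output, G5 stuck-at-1, G5 inverted output, G6 stuck-at-0, G6 inverted output} — 14 in all.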